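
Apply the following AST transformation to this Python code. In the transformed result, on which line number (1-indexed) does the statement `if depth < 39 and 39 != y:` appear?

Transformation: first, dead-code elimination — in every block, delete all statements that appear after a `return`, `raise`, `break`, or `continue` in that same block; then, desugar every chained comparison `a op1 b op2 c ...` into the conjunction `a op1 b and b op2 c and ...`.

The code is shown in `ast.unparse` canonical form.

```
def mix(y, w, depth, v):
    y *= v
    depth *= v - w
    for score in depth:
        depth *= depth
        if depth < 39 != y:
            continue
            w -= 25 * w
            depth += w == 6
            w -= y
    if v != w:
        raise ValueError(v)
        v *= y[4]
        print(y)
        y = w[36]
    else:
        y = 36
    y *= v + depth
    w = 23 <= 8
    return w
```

Transformed code:
def mix(y, w, depth, v):
    y *= v
    depth *= v - w
    for score in depth:
        depth *= depth
        if depth < 39 and 39 != y:
            continue
    if v != w:
        raise ValueError(v)
    else:
        y = 36
    y *= v + depth
    w = 23 <= 8
    return w

6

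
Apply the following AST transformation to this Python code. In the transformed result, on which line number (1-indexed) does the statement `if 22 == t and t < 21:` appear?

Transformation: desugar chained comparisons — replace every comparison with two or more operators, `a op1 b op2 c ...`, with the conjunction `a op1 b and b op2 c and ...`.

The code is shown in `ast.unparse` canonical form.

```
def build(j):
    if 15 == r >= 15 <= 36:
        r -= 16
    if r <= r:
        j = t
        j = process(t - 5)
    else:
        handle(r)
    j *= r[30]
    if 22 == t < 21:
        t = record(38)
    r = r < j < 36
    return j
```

10

Transformed code:
def build(j):
    if 15 == r and r >= 15 and (15 <= 36):
        r -= 16
    if r <= r:
        j = t
        j = process(t - 5)
    else:
        handle(r)
    j *= r[30]
    if 22 == t and t < 21:
        t = record(38)
    r = r < j and j < 36
    return j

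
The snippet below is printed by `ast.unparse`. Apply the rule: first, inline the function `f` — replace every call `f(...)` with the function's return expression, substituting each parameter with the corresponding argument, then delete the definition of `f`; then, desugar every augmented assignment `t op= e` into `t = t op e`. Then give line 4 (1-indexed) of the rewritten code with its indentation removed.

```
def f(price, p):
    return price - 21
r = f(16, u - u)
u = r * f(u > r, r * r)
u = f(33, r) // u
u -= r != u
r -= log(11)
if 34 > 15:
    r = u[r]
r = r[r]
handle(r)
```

Transformed code:
r = 16 - 21
u = r * ((u > r) - 21)
u = (33 - 21) // u
u = u - (r != u)
r = r - log(11)
if 34 > 15:
    r = u[r]
r = r[r]
handle(r)

u = u - (r != u)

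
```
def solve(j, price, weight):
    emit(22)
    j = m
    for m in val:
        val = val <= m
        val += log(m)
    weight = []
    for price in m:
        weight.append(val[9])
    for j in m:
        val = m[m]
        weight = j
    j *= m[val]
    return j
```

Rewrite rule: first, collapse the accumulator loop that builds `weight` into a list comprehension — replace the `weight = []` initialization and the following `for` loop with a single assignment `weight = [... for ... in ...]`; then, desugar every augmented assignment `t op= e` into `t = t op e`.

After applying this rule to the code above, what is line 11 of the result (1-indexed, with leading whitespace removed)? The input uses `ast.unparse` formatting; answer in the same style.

Transformed code:
def solve(j, price, weight):
    emit(22)
    j = m
    for m in val:
        val = val <= m
        val = val + log(m)
    weight = [val[9] for price in m]
    for j in m:
        val = m[m]
        weight = j
    j = j * m[val]
    return j

j = j * m[val]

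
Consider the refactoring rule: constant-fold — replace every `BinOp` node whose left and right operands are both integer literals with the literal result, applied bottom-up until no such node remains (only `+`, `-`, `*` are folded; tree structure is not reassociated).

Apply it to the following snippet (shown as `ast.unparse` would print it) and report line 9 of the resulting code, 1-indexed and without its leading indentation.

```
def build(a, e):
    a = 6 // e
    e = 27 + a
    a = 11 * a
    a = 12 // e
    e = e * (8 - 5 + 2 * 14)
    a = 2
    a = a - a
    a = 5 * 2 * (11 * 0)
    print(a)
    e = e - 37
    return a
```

Transformed code:
def build(a, e):
    a = 6 // e
    e = 27 + a
    a = 11 * a
    a = 12 // e
    e = e * 31
    a = 2
    a = a - a
    a = 0
    print(a)
    e = e - 37
    return a

a = 0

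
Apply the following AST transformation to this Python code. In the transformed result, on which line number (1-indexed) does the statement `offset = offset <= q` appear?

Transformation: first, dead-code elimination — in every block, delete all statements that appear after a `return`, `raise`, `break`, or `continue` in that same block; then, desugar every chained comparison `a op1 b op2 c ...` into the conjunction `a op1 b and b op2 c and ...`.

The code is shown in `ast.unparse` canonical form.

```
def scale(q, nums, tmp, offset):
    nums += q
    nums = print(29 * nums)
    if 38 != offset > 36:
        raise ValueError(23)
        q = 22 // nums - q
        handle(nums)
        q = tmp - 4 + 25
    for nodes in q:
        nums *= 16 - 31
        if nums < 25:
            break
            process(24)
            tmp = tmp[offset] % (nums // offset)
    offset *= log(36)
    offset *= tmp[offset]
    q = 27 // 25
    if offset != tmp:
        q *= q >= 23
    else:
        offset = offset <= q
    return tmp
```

16

Transformed code:
def scale(q, nums, tmp, offset):
    nums += q
    nums = print(29 * nums)
    if 38 != offset and offset > 36:
        raise ValueError(23)
    for nodes in q:
        nums *= 16 - 31
        if nums < 25:
            break
    offset *= log(36)
    offset *= tmp[offset]
    q = 27 // 25
    if offset != tmp:
        q *= q >= 23
    else:
        offset = offset <= q
    return tmp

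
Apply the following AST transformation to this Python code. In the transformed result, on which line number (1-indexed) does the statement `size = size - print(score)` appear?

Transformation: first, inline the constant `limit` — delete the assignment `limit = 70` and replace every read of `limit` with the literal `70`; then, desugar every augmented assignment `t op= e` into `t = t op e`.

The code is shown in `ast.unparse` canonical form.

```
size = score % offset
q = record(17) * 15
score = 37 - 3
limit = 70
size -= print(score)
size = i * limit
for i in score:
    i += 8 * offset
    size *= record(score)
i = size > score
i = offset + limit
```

Transformed code:
size = score % offset
q = record(17) * 15
score = 37 - 3
size = size - print(score)
size = i * 70
for i in score:
    i = i + 8 * offset
    size = size * record(score)
i = size > score
i = offset + 70

4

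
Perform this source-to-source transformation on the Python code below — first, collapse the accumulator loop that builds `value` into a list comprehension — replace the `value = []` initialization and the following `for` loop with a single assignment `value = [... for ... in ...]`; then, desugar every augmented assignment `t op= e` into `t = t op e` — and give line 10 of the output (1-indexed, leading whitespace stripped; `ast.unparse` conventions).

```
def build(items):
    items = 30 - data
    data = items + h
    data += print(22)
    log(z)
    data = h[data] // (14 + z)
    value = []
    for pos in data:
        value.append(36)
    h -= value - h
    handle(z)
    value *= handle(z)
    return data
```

Transformed code:
def build(items):
    items = 30 - data
    data = items + h
    data = data + print(22)
    log(z)
    data = h[data] // (14 + z)
    value = [36 for pos in data]
    h = h - (value - h)
    handle(z)
    value = value * handle(z)
    return data

value = value * handle(z)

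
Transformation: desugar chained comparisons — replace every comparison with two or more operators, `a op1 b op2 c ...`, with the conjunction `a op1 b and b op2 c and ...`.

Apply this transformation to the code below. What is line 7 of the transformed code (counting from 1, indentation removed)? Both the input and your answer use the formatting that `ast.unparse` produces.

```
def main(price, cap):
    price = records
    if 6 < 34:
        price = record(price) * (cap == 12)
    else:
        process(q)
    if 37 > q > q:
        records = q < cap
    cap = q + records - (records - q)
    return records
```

if 37 > q and q > q:

Transformed code:
def main(price, cap):
    price = records
    if 6 < 34:
        price = record(price) * (cap == 12)
    else:
        process(q)
    if 37 > q and q > q:
        records = q < cap
    cap = q + records - (records - q)
    return records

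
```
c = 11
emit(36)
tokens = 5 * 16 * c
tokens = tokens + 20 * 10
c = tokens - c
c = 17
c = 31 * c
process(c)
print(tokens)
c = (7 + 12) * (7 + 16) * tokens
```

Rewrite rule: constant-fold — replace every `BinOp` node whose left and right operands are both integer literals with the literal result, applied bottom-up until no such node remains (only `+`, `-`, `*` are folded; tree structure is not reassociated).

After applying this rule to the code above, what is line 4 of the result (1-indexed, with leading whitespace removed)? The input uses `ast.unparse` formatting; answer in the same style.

Transformed code:
c = 11
emit(36)
tokens = 80 * c
tokens = tokens + 200
c = tokens - c
c = 17
c = 31 * c
process(c)
print(tokens)
c = 437 * tokens

tokens = tokens + 200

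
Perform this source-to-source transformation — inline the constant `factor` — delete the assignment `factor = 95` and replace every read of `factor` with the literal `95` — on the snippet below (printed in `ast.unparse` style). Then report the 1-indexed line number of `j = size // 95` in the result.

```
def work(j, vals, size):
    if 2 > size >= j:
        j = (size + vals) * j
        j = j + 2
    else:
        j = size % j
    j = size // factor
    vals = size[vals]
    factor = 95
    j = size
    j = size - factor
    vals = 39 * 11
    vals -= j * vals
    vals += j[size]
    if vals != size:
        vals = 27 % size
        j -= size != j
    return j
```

7

Transformed code:
def work(j, vals, size):
    if 2 > size >= j:
        j = (size + vals) * j
        j = j + 2
    else:
        j = size % j
    j = size // 95
    vals = size[vals]
    j = size
    j = size - 95
    vals = 39 * 11
    vals -= j * vals
    vals += j[size]
    if vals != size:
        vals = 27 % size
        j -= size != j
    return j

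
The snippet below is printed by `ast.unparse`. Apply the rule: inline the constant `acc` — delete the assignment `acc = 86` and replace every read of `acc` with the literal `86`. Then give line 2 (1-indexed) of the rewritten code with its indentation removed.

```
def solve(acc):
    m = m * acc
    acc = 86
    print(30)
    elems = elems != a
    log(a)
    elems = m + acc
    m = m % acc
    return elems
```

m = m * 86

Transformed code:
def solve(acc):
    m = m * 86
    print(30)
    elems = elems != a
    log(a)
    elems = m + 86
    m = m % 86
    return elems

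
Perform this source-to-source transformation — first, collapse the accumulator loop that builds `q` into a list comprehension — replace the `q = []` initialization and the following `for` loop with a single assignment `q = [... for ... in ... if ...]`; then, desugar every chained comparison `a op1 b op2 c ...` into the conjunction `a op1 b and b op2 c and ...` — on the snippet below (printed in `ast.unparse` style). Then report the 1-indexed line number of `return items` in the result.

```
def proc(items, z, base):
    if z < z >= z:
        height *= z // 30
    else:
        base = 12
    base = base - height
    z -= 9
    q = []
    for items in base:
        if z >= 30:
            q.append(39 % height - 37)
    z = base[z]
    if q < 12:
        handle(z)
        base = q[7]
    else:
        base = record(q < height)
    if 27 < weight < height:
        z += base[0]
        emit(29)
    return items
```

Transformed code:
def proc(items, z, base):
    if z < z and z >= z:
        height *= z // 30
    else:
        base = 12
    base = base - height
    z -= 9
    q = [39 % height - 37 for items in base if z >= 30]
    z = base[z]
    if q < 12:
        handle(z)
        base = q[7]
    else:
        base = record(q < height)
    if 27 < weight and weight < height:
        z += base[0]
        emit(29)
    return items

18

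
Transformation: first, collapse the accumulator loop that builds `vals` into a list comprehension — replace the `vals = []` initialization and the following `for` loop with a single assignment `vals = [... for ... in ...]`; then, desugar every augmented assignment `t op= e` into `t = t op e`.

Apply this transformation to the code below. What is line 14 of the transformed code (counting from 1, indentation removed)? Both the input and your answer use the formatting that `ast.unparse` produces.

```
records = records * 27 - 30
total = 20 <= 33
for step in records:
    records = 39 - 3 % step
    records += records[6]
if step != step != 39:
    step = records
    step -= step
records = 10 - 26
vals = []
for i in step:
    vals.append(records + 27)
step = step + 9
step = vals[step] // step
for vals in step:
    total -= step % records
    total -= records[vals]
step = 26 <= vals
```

Transformed code:
records = records * 27 - 30
total = 20 <= 33
for step in records:
    records = 39 - 3 % step
    records = records + records[6]
if step != step != 39:
    step = records
    step = step - step
records = 10 - 26
vals = [records + 27 for i in step]
step = step + 9
step = vals[step] // step
for vals in step:
    total = total - step % records
    total = total - records[vals]
step = 26 <= vals

total = total - step % records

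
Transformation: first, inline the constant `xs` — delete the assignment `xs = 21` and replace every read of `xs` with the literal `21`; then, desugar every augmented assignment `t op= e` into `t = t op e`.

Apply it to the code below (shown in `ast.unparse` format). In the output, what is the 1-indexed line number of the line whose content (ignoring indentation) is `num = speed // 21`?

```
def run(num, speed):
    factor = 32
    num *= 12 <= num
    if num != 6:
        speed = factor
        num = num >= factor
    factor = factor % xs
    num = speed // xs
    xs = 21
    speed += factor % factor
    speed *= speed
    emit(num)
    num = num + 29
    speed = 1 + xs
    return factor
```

8

Transformed code:
def run(num, speed):
    factor = 32
    num = num * (12 <= num)
    if num != 6:
        speed = factor
        num = num >= factor
    factor = factor % 21
    num = speed // 21
    speed = speed + factor % factor
    speed = speed * speed
    emit(num)
    num = num + 29
    speed = 1 + 21
    return factor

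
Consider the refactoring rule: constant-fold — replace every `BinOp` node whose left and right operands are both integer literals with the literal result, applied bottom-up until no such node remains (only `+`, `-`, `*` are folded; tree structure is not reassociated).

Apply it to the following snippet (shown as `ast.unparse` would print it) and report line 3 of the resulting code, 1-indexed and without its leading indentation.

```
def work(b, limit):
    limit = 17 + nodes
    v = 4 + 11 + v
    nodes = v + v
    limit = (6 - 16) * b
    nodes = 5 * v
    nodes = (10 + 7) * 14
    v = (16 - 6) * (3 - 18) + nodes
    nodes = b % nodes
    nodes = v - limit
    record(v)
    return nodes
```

Transformed code:
def work(b, limit):
    limit = 17 + nodes
    v = 15 + v
    nodes = v + v
    limit = -10 * b
    nodes = 5 * v
    nodes = 238
    v = -150 + nodes
    nodes = b % nodes
    nodes = v - limit
    record(v)
    return nodes

v = 15 + v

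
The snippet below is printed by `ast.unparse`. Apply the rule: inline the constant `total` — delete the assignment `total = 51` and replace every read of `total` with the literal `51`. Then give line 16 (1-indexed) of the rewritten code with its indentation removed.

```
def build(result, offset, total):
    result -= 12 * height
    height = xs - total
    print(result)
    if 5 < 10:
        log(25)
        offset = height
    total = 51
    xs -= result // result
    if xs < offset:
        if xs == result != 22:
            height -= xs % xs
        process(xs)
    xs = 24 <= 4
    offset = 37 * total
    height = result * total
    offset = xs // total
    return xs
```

offset = xs // 51

Transformed code:
def build(result, offset, total):
    result -= 12 * height
    height = xs - 51
    print(result)
    if 5 < 10:
        log(25)
        offset = height
    xs -= result // result
    if xs < offset:
        if xs == result != 22:
            height -= xs % xs
        process(xs)
    xs = 24 <= 4
    offset = 37 * 51
    height = result * 51
    offset = xs // 51
    return xs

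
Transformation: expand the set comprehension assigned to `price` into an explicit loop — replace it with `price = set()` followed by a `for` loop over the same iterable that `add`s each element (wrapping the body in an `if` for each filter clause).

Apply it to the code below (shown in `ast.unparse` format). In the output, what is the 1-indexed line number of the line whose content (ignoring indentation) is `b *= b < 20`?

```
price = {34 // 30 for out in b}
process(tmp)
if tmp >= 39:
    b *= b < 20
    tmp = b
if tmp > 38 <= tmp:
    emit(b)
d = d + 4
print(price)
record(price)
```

Transformed code:
price = set()
for out in b:
    price.add(34 // 30)
process(tmp)
if tmp >= 39:
    b *= b < 20
    tmp = b
if tmp > 38 <= tmp:
    emit(b)
d = d + 4
print(price)
record(price)

6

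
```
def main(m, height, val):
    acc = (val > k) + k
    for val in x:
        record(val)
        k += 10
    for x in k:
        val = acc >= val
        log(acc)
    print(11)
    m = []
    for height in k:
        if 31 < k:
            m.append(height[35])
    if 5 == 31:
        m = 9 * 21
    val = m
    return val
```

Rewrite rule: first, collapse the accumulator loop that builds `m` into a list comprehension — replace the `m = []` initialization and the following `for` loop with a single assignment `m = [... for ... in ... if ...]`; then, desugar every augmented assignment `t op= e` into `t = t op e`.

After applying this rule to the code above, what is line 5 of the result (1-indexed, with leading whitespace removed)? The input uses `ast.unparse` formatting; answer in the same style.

Transformed code:
def main(m, height, val):
    acc = (val > k) + k
    for val in x:
        record(val)
        k = k + 10
    for x in k:
        val = acc >= val
        log(acc)
    print(11)
    m = [height[35] for height in k if 31 < k]
    if 5 == 31:
        m = 9 * 21
    val = m
    return val

k = k + 10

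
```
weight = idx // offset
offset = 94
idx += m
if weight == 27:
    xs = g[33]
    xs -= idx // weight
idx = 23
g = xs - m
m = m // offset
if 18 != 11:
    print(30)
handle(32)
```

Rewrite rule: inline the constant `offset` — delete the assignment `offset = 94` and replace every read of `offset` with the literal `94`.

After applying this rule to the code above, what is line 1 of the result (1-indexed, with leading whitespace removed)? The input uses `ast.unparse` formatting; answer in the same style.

Transformed code:
weight = idx // 94
idx += m
if weight == 27:
    xs = g[33]
    xs -= idx // weight
idx = 23
g = xs - m
m = m // 94
if 18 != 11:
    print(30)
handle(32)

weight = idx // 94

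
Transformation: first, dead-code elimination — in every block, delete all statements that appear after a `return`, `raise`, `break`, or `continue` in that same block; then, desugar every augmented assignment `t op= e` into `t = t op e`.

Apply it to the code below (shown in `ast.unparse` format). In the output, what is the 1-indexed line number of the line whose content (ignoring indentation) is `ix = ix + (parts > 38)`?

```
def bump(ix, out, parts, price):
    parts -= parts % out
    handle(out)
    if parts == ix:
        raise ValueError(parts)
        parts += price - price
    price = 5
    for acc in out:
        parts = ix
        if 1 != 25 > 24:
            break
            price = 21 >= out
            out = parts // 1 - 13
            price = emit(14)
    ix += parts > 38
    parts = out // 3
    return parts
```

11

Transformed code:
def bump(ix, out, parts, price):
    parts = parts - parts % out
    handle(out)
    if parts == ix:
        raise ValueError(parts)
    price = 5
    for acc in out:
        parts = ix
        if 1 != 25 > 24:
            break
    ix = ix + (parts > 38)
    parts = out // 3
    return parts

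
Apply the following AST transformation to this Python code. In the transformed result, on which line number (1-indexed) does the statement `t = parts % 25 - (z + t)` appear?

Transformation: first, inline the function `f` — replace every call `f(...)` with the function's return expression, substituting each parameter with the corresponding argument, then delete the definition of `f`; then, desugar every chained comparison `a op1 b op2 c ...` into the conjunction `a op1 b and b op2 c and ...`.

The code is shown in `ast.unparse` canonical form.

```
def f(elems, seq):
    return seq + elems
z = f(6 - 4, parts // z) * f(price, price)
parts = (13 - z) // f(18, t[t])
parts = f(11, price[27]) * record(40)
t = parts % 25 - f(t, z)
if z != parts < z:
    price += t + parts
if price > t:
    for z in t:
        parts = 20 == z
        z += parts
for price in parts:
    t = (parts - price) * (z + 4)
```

Transformed code:
z = (parts // z + (6 - 4)) * (price + price)
parts = (13 - z) // (t[t] + 18)
parts = (price[27] + 11) * record(40)
t = parts % 25 - (z + t)
if z != parts and parts < z:
    price += t + parts
if price > t:
    for z in t:
        parts = 20 == z
        z += parts
for price in parts:
    t = (parts - price) * (z + 4)

4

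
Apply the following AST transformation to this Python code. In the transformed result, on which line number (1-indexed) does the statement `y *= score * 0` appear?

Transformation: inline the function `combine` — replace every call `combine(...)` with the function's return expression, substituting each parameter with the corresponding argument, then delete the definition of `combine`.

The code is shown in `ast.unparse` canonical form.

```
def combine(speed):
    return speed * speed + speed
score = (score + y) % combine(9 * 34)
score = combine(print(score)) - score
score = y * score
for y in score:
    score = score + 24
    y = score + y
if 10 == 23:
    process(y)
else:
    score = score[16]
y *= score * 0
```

11

Transformed code:
score = (score + y) % (9 * 34 * (9 * 34) + 9 * 34)
score = print(score) * print(score) + print(score) - score
score = y * score
for y in score:
    score = score + 24
    y = score + y
if 10 == 23:
    process(y)
else:
    score = score[16]
y *= score * 0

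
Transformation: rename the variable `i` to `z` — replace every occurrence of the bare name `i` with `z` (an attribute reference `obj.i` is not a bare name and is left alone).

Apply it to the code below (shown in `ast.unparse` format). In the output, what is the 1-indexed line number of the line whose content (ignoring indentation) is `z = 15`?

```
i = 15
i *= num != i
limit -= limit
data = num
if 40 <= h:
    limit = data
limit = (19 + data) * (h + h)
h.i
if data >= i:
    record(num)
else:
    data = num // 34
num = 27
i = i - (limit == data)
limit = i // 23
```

Transformed code:
z = 15
z *= num != z
limit -= limit
data = num
if 40 <= h:
    limit = data
limit = (19 + data) * (h + h)
h.i
if data >= z:
    record(num)
else:
    data = num // 34
num = 27
z = z - (limit == data)
limit = z // 23

1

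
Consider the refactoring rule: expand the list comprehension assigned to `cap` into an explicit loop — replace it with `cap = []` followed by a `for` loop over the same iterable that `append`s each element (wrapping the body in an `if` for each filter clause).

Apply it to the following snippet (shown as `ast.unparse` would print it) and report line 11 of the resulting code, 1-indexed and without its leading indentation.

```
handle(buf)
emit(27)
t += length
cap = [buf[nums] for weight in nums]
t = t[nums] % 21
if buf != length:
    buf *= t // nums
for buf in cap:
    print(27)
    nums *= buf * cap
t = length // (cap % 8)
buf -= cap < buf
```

print(27)

Transformed code:
handle(buf)
emit(27)
t += length
cap = []
for weight in nums:
    cap.append(buf[nums])
t = t[nums] % 21
if buf != length:
    buf *= t // nums
for buf in cap:
    print(27)
    nums *= buf * cap
t = length // (cap % 8)
buf -= cap < buf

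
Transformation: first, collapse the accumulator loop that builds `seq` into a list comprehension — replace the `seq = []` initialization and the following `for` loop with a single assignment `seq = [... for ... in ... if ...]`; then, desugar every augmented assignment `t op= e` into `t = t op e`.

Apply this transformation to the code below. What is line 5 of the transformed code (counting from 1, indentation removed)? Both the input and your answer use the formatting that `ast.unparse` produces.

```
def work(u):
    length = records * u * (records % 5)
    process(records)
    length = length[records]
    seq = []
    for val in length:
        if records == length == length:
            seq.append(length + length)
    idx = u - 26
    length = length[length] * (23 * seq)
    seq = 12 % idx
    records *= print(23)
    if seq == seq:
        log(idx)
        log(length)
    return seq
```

seq = [length + length for val in length if records == length == length]

Transformed code:
def work(u):
    length = records * u * (records % 5)
    process(records)
    length = length[records]
    seq = [length + length for val in length if records == length == length]
    idx = u - 26
    length = length[length] * (23 * seq)
    seq = 12 % idx
    records = records * print(23)
    if seq == seq:
        log(idx)
        log(length)
    return seq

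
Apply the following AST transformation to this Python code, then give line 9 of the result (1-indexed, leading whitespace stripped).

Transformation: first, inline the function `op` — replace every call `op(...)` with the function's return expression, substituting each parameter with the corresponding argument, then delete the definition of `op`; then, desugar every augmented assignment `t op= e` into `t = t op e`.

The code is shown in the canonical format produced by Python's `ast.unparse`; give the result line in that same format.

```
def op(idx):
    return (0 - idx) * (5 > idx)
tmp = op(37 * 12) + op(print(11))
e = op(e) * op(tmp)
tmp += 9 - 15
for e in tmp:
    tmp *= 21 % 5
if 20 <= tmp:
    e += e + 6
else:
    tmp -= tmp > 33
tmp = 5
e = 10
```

tmp = tmp - (tmp > 33)

Transformed code:
tmp = (0 - 37 * 12) * (5 > 37 * 12) + (0 - print(11)) * (5 > print(11))
e = (0 - e) * (5 > e) * ((0 - tmp) * (5 > tmp))
tmp = tmp + (9 - 15)
for e in tmp:
    tmp = tmp * (21 % 5)
if 20 <= tmp:
    e = e + (e + 6)
else:
    tmp = tmp - (tmp > 33)
tmp = 5
e = 10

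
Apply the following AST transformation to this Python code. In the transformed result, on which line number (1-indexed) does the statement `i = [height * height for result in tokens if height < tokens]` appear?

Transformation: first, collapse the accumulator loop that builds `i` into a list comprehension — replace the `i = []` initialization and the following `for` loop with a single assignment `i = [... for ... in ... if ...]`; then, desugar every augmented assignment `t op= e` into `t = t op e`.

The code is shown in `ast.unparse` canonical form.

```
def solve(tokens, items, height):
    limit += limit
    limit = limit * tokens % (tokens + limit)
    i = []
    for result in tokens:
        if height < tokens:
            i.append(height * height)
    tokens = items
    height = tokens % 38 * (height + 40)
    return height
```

Transformed code:
def solve(tokens, items, height):
    limit = limit + limit
    limit = limit * tokens % (tokens + limit)
    i = [height * height for result in tokens if height < tokens]
    tokens = items
    height = tokens % 38 * (height + 40)
    return height

4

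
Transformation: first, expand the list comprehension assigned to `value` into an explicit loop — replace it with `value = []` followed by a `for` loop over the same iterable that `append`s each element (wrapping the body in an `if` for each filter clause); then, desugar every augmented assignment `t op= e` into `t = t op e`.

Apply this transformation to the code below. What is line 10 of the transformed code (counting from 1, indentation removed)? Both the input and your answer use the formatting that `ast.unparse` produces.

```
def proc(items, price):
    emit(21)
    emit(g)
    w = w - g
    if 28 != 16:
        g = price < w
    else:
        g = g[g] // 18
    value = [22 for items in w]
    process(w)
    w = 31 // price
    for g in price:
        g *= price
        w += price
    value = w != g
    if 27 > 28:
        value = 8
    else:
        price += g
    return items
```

for items in w:

Transformed code:
def proc(items, price):
    emit(21)
    emit(g)
    w = w - g
    if 28 != 16:
        g = price < w
    else:
        g = g[g] // 18
    value = []
    for items in w:
        value.append(22)
    process(w)
    w = 31 // price
    for g in price:
        g = g * price
        w = w + price
    value = w != g
    if 27 > 28:
        value = 8
    else:
        price = price + g
    return items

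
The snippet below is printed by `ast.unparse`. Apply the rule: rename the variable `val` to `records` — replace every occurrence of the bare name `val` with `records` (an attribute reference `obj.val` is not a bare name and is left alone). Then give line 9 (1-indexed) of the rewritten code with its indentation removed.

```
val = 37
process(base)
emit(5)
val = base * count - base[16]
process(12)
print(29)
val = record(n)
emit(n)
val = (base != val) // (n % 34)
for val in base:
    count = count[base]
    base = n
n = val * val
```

Transformed code:
records = 37
process(base)
emit(5)
records = base * count - base[16]
process(12)
print(29)
records = record(n)
emit(n)
records = (base != records) // (n % 34)
for records in base:
    count = count[base]
    base = n
n = records * records

records = (base != records) // (n % 34)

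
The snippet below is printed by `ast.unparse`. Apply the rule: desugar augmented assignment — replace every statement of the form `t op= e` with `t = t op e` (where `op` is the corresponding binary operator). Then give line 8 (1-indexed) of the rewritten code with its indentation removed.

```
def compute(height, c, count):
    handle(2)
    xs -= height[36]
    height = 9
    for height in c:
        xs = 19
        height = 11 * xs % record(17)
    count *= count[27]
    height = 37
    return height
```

Transformed code:
def compute(height, c, count):
    handle(2)
    xs = xs - height[36]
    height = 9
    for height in c:
        xs = 19
        height = 11 * xs % record(17)
    count = count * count[27]
    height = 37
    return height

count = count * count[27]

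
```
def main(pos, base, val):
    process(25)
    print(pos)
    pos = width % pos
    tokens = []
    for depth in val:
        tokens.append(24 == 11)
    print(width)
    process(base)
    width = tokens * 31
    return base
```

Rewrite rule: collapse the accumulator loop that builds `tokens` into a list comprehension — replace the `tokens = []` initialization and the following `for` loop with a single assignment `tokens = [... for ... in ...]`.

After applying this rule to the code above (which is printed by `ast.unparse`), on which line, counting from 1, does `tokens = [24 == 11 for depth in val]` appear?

5

Transformed code:
def main(pos, base, val):
    process(25)
    print(pos)
    pos = width % pos
    tokens = [24 == 11 for depth in val]
    print(width)
    process(base)
    width = tokens * 31
    return base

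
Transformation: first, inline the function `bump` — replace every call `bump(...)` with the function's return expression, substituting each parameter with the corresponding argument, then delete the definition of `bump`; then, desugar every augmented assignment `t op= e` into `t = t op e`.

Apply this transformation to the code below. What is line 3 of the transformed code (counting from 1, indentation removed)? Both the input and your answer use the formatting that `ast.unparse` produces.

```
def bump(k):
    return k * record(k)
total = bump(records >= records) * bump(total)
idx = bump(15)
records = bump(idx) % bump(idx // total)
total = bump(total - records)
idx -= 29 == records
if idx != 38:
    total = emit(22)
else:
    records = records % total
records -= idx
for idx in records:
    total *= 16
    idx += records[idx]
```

records = idx * record(idx) % (idx // total * record(idx // total))

Transformed code:
total = (records >= records) * record(records >= records) * (total * record(total))
idx = 15 * record(15)
records = idx * record(idx) % (idx // total * record(idx // total))
total = (total - records) * record(total - records)
idx = idx - (29 == records)
if idx != 38:
    total = emit(22)
else:
    records = records % total
records = records - idx
for idx in records:
    total = total * 16
    idx = idx + records[idx]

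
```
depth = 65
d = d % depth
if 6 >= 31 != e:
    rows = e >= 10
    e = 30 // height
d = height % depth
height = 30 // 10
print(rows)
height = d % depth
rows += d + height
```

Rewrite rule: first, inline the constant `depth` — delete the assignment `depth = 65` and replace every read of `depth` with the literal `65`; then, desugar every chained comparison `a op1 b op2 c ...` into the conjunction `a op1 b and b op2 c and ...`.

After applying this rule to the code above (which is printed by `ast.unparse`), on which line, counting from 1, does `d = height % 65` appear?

Transformed code:
d = d % 65
if 6 >= 31 and 31 != e:
    rows = e >= 10
    e = 30 // height
d = height % 65
height = 30 // 10
print(rows)
height = d % 65
rows += d + height

5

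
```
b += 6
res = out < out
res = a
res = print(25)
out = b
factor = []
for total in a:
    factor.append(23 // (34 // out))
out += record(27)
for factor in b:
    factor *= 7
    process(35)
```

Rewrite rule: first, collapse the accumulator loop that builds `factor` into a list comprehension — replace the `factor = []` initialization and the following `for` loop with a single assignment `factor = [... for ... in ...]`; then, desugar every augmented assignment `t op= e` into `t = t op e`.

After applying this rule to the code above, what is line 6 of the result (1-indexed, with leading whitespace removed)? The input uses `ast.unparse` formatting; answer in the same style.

Transformed code:
b = b + 6
res = out < out
res = a
res = print(25)
out = b
factor = [23 // (34 // out) for total in a]
out = out + record(27)
for factor in b:
    factor = factor * 7
    process(35)

factor = [23 // (34 // out) for total in a]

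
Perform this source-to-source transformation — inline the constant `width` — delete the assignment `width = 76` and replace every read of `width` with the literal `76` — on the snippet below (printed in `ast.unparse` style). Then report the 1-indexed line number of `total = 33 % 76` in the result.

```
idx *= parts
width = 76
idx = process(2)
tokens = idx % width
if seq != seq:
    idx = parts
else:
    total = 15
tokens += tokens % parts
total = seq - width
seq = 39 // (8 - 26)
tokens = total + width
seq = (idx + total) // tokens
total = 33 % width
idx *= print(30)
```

13

Transformed code:
idx *= parts
idx = process(2)
tokens = idx % 76
if seq != seq:
    idx = parts
else:
    total = 15
tokens += tokens % parts
total = seq - 76
seq = 39 // (8 - 26)
tokens = total + 76
seq = (idx + total) // tokens
total = 33 % 76
idx *= print(30)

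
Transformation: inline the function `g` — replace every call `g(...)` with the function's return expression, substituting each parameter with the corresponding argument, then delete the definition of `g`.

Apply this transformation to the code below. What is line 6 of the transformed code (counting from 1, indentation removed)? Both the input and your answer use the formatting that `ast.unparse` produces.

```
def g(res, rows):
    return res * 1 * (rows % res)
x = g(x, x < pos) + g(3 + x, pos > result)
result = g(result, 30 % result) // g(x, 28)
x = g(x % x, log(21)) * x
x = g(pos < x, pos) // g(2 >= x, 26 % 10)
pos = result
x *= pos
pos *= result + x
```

Transformed code:
x = x * 1 * ((x < pos) % x) + (3 + x) * 1 * ((pos > result) % (3 + x))
result = result * 1 * (30 % result % result) // (x * 1 * (28 % x))
x = x % x * 1 * (log(21) % (x % x)) * x
x = (pos < x) * 1 * (pos % (pos < x)) // ((2 >= x) * 1 * (26 % 10 % (2 >= x)))
pos = result
x *= pos
pos *= result + x

x *= pos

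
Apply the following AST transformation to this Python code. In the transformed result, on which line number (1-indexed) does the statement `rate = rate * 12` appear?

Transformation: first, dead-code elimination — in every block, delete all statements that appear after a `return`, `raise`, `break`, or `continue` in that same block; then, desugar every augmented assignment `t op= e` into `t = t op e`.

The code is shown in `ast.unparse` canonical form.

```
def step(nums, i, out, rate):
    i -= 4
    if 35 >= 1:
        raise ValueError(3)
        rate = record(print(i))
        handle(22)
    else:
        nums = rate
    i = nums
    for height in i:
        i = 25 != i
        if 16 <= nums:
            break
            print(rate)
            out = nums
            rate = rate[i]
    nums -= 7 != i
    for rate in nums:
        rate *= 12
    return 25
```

14

Transformed code:
def step(nums, i, out, rate):
    i = i - 4
    if 35 >= 1:
        raise ValueError(3)
    else:
        nums = rate
    i = nums
    for height in i:
        i = 25 != i
        if 16 <= nums:
            break
    nums = nums - (7 != i)
    for rate in nums:
        rate = rate * 12
    return 25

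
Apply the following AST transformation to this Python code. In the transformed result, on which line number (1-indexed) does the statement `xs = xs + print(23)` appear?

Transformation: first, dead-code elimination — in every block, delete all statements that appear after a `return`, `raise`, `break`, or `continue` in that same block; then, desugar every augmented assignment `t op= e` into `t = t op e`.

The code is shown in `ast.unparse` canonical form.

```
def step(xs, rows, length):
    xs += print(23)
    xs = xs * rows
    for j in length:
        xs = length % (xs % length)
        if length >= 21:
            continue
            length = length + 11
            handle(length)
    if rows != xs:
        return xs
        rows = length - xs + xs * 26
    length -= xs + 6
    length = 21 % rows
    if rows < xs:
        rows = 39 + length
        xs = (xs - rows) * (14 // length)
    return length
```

Transformed code:
def step(xs, rows, length):
    xs = xs + print(23)
    xs = xs * rows
    for j in length:
        xs = length % (xs % length)
        if length >= 21:
            continue
    if rows != xs:
        return xs
    length = length - (xs + 6)
    length = 21 % rows
    if rows < xs:
        rows = 39 + length
        xs = (xs - rows) * (14 // length)
    return length

2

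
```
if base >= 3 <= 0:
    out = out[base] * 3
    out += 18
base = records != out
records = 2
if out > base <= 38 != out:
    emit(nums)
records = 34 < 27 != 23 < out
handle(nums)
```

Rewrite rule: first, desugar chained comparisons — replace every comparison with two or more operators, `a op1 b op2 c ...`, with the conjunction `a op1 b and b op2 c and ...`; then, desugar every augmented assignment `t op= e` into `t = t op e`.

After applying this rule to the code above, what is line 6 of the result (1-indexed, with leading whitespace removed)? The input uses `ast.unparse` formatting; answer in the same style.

if out > base and base <= 38 and (38 != out):

Transformed code:
if base >= 3 and 3 <= 0:
    out = out[base] * 3
    out = out + 18
base = records != out
records = 2
if out > base and base <= 38 and (38 != out):
    emit(nums)
records = 34 < 27 and 27 != 23 and (23 < out)
handle(nums)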